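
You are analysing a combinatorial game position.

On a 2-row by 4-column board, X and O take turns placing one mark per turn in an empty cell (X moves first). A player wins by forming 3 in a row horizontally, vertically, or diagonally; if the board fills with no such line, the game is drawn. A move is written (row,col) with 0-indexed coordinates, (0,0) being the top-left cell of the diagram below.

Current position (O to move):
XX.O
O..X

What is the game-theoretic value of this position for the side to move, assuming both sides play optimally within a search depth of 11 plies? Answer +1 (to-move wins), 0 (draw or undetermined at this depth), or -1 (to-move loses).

ply 1, O at XX.O/O..X | (0,2)=+0→XXOO/O..X*; (1,1)=-1→XX.O/OO.X; (1,2)=-1→XX.O/O.OX
ply 2, X at XXOO/O..X | (1,1)=+0→XXOO/OX.X*; (1,2)=+0→XXOO/O.XX
ply 3, O at XXOO/OX.X | (1,2)=+0→XXOO/OXOX*
ply 4: XXOO/OXOX is terminal +0 (X); from XX.O/O..X depth 11

value(XX.O/O..X, O) = 0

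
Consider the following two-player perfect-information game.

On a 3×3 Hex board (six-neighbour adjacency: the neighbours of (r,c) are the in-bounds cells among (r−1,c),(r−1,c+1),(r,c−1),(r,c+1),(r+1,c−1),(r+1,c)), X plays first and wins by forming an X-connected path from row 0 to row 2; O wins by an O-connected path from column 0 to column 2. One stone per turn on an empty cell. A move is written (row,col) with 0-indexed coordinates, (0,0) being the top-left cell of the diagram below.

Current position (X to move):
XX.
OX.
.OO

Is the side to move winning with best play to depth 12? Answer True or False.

ply 1, X at XX./OX./.OO | (0,2)=-1→XXX/OX./.OO; (1,2)=-1→XX./OXX/.OO; (2,0)=+1→XX./OX./XOO*
ply 2: XX./OX./XOO is terminal -1 (O); from XX./OX./.OO depth 12

X winning at [XX./OX./.OO]: True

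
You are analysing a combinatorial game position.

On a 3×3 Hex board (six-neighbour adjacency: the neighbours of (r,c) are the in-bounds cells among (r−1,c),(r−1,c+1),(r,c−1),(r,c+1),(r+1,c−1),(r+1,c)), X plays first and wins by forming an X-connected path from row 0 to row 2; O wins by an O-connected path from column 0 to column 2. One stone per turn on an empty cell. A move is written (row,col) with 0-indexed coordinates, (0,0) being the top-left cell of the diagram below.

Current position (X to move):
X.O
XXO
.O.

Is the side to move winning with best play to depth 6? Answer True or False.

ply 1, X at X.O/XXO/.O. | (0,1)=-1→XXO/XXO/.O.; (2,0)=+1→X.O/XXO/XO.*; (2,2)=-1→X.O/XXO/.OX
ply 2: X.O/XXO/XO. is terminal -1 (O); from X.O/XXO/.O. depth 6

X winning at [X.O/XXO/.O.]: True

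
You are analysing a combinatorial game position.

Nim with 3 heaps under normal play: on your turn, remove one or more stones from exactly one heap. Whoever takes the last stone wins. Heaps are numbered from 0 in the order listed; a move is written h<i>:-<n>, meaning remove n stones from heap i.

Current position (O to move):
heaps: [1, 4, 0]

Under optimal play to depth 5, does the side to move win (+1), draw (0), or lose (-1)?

value((1,4,0), O) = +1

[(1,4,0)] O move#1: h0:-1:-1/(0,4,0), h1:-1:-1/(1,3,0), h1:-2:-1/(1,2,0), h1:-3:+1/(1,1,0)*, h1:-4:-1/(1,0,0)
[(1,1,0)] X move#2: h0:-1:-1/(0,1,0)*, h1:-1:-1/(1,0,0)
[(0,1,0)] O move#3: h1:-1:+1/(0,0,0)*
[(0,0,0)] end (terminal -1, X#4); searched (1,4,0) to 5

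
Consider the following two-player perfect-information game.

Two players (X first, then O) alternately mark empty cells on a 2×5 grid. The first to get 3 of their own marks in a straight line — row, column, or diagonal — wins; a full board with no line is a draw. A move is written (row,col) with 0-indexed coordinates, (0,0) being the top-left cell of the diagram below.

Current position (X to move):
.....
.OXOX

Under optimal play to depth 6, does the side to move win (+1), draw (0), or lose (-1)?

value(...../.OXOX, X) = 0

ply 1, X at ...../.OXOX | (0,0)=+0→X..../.OXOX*; (0,1)=+0→.X.../.OXOX; (0,2)=+0→..X../.OXOX; (0,3)=+0→...X./.OXOX; (0,4)=+0→....X/.OXOX; (1,0)=+0→...../XOXOX
ply 2, O at X..../.OXOX | (0,1)=+0→XO.../.OXOX*; (0,2)=+0→X.O../.OXOX; (0,3)=+0→X..O./.OXOX; (0,4)=+0→X...O/.OXOX; (1,0)=+0→X..../OOXOX
ply 3, X at XO.../.OXOX | (0,2)=+0→XOX../.OXOX*; (0,3)=+0→XO.X./.OXOX; (0,4)=+0→XO..X/.OXOX; (1,0)=+0→XO.../XOXOX
ply 4, O at XOX../.OXOX | (0,3)=+0→XOXO./.OXOX*; (0,4)=+0→XOX.O/.OXOX; (1,0)=+0→XOX../OOXOX
ply 5, X at XOXO./.OXOX | (0,4)=+0→XOXOX/.OXOX*; (1,0)=+0→XOXO./XOXOX
ply 6, O at XOXOX/.OXOX | (1,0)=+0→XOXOX/OOXOX*
ply 7: XOXOX/OOXOX is terminal +0 (X); from ...../.OXOX depth 6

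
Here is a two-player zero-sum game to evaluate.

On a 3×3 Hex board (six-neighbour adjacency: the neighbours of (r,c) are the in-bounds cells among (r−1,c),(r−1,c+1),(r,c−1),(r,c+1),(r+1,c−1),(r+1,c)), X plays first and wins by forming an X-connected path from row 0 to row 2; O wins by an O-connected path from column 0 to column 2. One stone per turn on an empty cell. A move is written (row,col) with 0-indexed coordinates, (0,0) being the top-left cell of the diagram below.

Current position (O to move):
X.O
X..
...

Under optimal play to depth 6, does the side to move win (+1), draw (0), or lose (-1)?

ply 1, O at X.O/X../... | (0,1)=-1→XOO/X../...; (1,1)=-1→X.O/XO./...; (1,2)=-1→X.O/X.O/...; (2,0)=+1→X.O/X../O..*; (2,1)=-1→X.O/X../.O.; (2,2)=-1→X.O/X../..O
ply 2, X at X.O/X../O.. | (0,1)=-1→XXO/X../O..*; (1,1)=-1→X.O/XX./O..; (1,2)=-1→X.O/X.X/O..; (2,1)=-1→X.O/X../OX.; (2,2)=-1→X.O/X../O.X
ply 3, O at XXO/X../O.. | (1,1)=+1→XXO/XO./O..*; (1,2)=+1→XXO/X.O/O..; (2,1)=+1→XXO/X../OO.; (2,2)=+1→XXO/X../O.O
ply 4: XXO/XO./O.. is terminal -1 (X); from X.O/X../... depth 6

value(X.O/X../..., O) = +1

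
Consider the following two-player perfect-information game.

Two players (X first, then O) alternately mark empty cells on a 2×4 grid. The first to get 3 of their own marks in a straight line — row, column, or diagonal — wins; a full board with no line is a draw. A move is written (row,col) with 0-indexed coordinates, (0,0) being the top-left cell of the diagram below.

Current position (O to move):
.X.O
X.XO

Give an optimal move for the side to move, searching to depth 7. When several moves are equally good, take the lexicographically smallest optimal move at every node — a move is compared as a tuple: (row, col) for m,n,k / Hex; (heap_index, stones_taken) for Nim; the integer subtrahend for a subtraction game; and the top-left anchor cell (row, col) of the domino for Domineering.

O's best at [.X.O/X.XO]: (1,1)

p1 O@[.X.O/X.XO]: (0,0)[OX.O/X.XO]-1 (0,2)[.XOO/X.XO]-1 (1,1)[.X.O/XOXO]+0*
p2 X@[.X.O/XOXO]: (0,0)[XX.O/XOXO]+0* (0,2)[.XXO/XOXO]+0
p3 O@[XX.O/XOXO]: (0,2)[XXOO/XOXO]+0*
p4 X@[XXOO/XOXO] terminal +0; root [.X.O/X.XO] d7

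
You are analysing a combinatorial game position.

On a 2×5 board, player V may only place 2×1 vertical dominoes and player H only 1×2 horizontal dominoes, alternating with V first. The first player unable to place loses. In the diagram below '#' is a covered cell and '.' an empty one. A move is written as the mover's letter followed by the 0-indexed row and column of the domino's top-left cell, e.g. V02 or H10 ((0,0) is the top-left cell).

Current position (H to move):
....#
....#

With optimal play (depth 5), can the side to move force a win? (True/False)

p1 H@[....#/....#]: H00[##..#/....#]-1 H01[.##.#/....#]+1* H02[..###/....#]-1 H10[....#/##..#]-1 H11[....#/.##.#]+1 H12[....#/..###]-1
p2 V@[.##.#/....#]: V00[###.#/#...#]-1* V03[.####/...##]-1
p3 H@[###.#/#...#]: H11[###.#/###.#]-1 H12[###.#/#.###]+1*
p4 V@[###.#/#.###] terminal -1; root [....#/....#] d5

H winning at [....#/....#]: True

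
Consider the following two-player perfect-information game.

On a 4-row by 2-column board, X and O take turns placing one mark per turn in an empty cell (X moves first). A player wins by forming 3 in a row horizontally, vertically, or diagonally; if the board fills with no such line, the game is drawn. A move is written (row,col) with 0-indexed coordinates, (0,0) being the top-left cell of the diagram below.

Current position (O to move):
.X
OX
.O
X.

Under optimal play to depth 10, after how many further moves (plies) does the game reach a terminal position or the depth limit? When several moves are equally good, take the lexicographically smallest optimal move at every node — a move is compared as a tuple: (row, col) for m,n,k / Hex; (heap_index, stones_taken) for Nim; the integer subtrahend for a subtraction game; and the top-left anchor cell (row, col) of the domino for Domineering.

PV length from [.X/OX/.O/X.]: 3 plies

ply 1, O at .X/OX/.O/X. | (0,0)=+0→OX/OX/.O/X.*; (2,0)=+0→.X/OX/OO/X.; (3,1)=+0→.X/OX/.O/XO
ply 2, X at OX/OX/.O/X. | (2,0)=+0→OX/OX/XO/X.*; (3,1)=-1→OX/OX/.O/XX
ply 3, O at OX/OX/XO/X. | (3,1)=+0→OX/OX/XO/XO*
ply 4: OX/OX/XO/XO is terminal +0 (X); from .X/OX/.O/X. depth 10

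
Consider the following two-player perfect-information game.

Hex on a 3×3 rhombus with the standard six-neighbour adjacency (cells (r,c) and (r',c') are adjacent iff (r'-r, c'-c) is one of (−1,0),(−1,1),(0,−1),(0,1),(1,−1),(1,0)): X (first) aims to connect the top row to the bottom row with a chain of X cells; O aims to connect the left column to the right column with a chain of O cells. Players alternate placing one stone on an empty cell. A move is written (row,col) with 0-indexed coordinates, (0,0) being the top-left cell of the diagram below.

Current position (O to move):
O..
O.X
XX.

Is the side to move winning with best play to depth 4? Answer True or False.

p1 O@[O../O.X/XX.]: (0,1)[OO./O.X/XX.]-1 (0,2)[O.O/O.X/XX.]+1* (1,1)[O../OOX/XX.]-1 (2,2)[O../O.X/XXO]-1
p2 X@[O.O/O.X/XX.]: (0,1)[OXO/O.X/XX.]-1* (1,1)[O.O/OXX/XX.]-1 (2,2)[O.O/O.X/XXX]-1
p3 O@[OXO/O.X/XX.]: (1,1)[OXO/OOX/XX.]+1* (2,2)[OXO/O.X/XXO]-1
p4 X@[OXO/OOX/XX.] terminal -1; root [O../O.X/XX.] d4

O winning at [O../O.X/XX.]: True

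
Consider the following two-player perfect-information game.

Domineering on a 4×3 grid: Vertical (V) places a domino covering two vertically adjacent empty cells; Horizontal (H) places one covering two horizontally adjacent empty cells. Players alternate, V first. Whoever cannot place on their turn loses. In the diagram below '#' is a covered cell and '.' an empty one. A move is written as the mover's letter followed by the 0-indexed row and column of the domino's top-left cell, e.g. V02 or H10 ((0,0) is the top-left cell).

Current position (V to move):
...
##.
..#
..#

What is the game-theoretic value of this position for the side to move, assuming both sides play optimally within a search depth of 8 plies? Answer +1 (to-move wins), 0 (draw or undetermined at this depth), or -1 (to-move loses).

ply 1, V at .../##./..#/..# | V02=-1→..#/###/..#/..#; V20=+1→.../##./#.#/#.#*; V21=+1→.../##./.##/.##
ply 2, H at .../##./#.#/#.# | H00=-1→##./##./#.#/#.#*; H01=-1→.##/##./#.#/#.#
ply 3, V at ##./##./#.#/#.# | V02=+1→###/###/#.#/#.#*; V21=+1→##./##./###/###
ply 4: ###/###/#.#/#.# is terminal -1 (H); from .../##./..#/..# depth 8

value(.../##./..#/..#, V) = +1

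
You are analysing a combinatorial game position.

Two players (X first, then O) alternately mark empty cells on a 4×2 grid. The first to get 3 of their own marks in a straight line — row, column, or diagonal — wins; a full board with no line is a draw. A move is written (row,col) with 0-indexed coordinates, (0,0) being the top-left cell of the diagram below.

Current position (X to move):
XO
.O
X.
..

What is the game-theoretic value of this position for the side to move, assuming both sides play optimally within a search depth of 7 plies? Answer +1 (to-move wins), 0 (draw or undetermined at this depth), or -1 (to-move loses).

p1 X@[XO/.O/X./..]: (1,0)[XO/XO/X./..]+1* (2,1)[XO/.O/XX/..]+0 (3,0)[XO/.O/X./X.]-1 (3,1)[XO/.O/X./.X]-1
p2 O@[XO/XO/X./..] terminal -1; root [XO/.O/X./..] d7

value(XO/.O/X./.., X) = +1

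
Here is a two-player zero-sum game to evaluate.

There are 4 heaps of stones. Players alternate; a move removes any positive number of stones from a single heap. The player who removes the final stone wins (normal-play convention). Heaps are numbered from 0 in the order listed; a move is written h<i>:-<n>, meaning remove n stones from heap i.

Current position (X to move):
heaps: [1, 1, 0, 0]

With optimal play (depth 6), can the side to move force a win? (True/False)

X winning at [(1,1,0,0)]: False

p1 X@[(1,1,0,0)]: h0:-1[(0,1,0,0)]-1* h1:-1[(1,0,0,0)]-1
p2 O@[(0,1,0,0)]: h1:-1[(0,0,0,0)]+1*
p3 X@[(0,0,0,0)] terminal -1; root [(1,1,0,0)] d6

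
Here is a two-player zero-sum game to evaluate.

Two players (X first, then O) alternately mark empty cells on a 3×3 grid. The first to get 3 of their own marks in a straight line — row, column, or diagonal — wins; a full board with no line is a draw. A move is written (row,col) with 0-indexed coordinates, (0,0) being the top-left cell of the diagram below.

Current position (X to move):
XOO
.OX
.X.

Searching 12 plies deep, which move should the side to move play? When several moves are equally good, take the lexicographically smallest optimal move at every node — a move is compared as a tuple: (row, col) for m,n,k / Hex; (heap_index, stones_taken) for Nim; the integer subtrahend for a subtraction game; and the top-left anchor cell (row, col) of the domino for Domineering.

[XOO/.OX/.X.] X move#1: (1,0):-1/XOO/XOX/.X., (2,0):+1/XOO/.OX/XX.*, (2,2):-1/XOO/.OX/.XX
[XOO/.OX/XX.] O move#2: (1,0):-1/XOO/OOX/XX.*, (2,2):-1/XOO/.OX/XXO
[XOO/OOX/XX.] X move#3: (2,2):+1/XOO/OOX/XXX*
[XOO/OOX/XXX] end (terminal -1, O#4); searched XOO/.OX/.X. to 12

X's best at [XOO/.OX/.X.]: (2,0)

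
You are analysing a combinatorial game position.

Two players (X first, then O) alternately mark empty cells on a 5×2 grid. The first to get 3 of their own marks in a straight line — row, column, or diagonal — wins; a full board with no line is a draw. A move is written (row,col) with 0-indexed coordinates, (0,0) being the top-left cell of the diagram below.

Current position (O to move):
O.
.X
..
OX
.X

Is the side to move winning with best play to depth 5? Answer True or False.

O winning at [O./.X/../OX/.X]: False

ply 1, O at O./.X/../OX/.X | (0,1)=-1→OO/.X/../OX/.X; (1,0)=-1→O./OX/../OX/.X; (2,0)=-1→O./.X/O./OX/.X; (2,1)=+0→O./.X/.O/OX/.X*; (4,0)=-1→O./.X/../OX/OX
ply 2, X at O./.X/.O/OX/.X | (0,1)=-1→OX/.X/.O/OX/.X; (1,0)=+0→O./XX/.O/OX/.X*; (2,0)=+0→O./.X/XO/OX/.X; (4,0)=+0→O./.X/.O/OX/XX
ply 3, O at O./XX/.O/OX/.X | (0,1)=+0→OO/XX/.O/OX/.X*; (2,0)=+0→O./XX/OO/OX/.X; (4,0)=+0→O./XX/.O/OX/OX
ply 4, X at OO/XX/.O/OX/.X | (2,0)=+0→OO/XX/XO/OX/.X*; (4,0)=+0→OO/XX/.O/OX/XX
ply 5, O at OO/XX/XO/OX/.X | (4,0)=+0→OO/XX/XO/OX/OX*
ply 6: OO/XX/XO/OX/OX is terminal +0 (X); from O./.X/../OX/.X depth 5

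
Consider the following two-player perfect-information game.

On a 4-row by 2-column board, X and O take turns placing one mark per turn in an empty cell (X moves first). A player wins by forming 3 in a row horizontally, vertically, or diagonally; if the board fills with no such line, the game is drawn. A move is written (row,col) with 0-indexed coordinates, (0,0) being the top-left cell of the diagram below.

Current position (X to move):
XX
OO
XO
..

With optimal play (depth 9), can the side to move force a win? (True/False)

ply 1, X at XX/OO/XO/.. | (3,0)=-1→XX/OO/XO/X.; (3,1)=+0→XX/OO/XO/.X*
ply 2, O at XX/OO/XO/.X | (3,0)=+0→XX/OO/XO/OX*
ply 3: XX/OO/XO/OX is terminal +0 (X); from XX/OO/XO/.. depth 9

X winning at [XX/OO/XO/..]: False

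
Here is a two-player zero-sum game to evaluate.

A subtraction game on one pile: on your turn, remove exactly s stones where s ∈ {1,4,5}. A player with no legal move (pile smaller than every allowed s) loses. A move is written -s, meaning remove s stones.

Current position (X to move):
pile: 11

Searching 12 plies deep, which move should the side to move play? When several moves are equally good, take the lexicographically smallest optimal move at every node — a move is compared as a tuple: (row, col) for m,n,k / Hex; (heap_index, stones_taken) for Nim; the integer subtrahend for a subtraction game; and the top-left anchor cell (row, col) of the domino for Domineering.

X's best at [11]: -1

ply 1, X at 11 | -1=+1→10*; -4=-1→7; -5=-1→6
ply 2, O at 10 | -1=-1→9*; -4=-1→6; -5=-1→5
ply 3, X at 9 | -1=+1→8*; -4=-1→5; -5=-1→4
ply 4, O at 8 | -1=-1→7*; -4=-1→4; -5=-1→3
ply 5, X at 7 | -1=-1→6; -4=-1→3; -5=+1→2*
ply 6, O at 2 | -1=-1→1*
ply 7, X at 1 | -1=+1→0*
ply 8: 0 is terminal -1 (O); from 11 depth 12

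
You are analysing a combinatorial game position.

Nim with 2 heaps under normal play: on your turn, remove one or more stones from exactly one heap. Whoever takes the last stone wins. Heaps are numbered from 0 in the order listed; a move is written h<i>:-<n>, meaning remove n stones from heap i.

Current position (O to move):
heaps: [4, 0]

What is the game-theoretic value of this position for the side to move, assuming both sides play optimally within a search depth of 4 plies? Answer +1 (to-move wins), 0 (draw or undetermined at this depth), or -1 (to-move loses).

value((4,0), O) = +1

ply 1, O at (4,0) | h0:-1=-1→(3,0); h0:-2=-1→(2,0); h0:-3=-1→(1,0); h0:-4=+1→(0,0)*
ply 2: (0,0) is terminal -1 (X); from (4,0) depth 4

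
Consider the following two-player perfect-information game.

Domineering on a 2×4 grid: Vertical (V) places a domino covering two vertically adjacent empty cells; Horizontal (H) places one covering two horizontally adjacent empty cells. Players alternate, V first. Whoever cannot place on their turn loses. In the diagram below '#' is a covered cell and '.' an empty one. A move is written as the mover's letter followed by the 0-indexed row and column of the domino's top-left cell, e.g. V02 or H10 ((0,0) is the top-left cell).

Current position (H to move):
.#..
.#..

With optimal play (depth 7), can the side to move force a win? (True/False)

p1 H@[.#../.#..]: H02[.###/.#..]+1* H12[.#../.###]+1
p2 V@[.###/.#..]: V00[####/##..]-1*
p3 H@[####/##..]: H12[####/####]+1*
p4 V@[####/####] terminal -1; root [.#../.#..] d7

H winning at [.#../.#..]: True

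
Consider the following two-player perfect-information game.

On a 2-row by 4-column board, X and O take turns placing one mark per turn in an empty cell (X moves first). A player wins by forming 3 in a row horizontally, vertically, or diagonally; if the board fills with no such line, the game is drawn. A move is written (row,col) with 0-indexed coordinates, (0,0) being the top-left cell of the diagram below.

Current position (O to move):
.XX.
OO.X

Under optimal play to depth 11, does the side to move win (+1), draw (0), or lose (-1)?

value(.XX./OO.X, O) = +1

p1 O@[.XX./OO.X]: (0,0)[OXX./OO.X]-1 (0,3)[.XXO/OO.X]-1 (1,2)[.XX./OOOX]+1*
p2 X@[.XX./OOOX] terminal -1; root [.XX./OO.X] d11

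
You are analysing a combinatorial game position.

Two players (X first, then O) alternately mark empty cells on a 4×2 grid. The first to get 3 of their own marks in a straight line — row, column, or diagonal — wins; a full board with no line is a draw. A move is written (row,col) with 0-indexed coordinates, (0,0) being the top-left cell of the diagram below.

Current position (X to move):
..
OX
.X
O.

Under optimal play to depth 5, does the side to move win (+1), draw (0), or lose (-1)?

value(../OX/.X/O., X) = +1

ply 1, X at ../OX/.X/O. | (0,0)=-1→X./OX/.X/O.; (0,1)=+1→.X/OX/.X/O.*; (2,0)=+1→../OX/XX/O.; (3,1)=+1→../OX/.X/OX
ply 2: .X/OX/.X/O. is terminal -1 (O); from ../OX/.X/O. depth 5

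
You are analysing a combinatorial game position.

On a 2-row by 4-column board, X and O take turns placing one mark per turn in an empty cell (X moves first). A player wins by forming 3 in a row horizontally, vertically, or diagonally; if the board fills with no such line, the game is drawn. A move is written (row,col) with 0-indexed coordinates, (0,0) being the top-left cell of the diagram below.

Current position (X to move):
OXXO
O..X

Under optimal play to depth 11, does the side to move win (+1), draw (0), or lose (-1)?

[OXXO/O..X] X move#1: (1,1):+0/OXXO/OX.X*, (1,2):+0/OXXO/O.XX
[OXXO/OX.X] O move#2: (1,2):+0/OXXO/OXOX*
[OXXO/OXOX] end (terminal +0, X#3); searched OXXO/O..X to 11

value(OXXO/O..X, X) = 0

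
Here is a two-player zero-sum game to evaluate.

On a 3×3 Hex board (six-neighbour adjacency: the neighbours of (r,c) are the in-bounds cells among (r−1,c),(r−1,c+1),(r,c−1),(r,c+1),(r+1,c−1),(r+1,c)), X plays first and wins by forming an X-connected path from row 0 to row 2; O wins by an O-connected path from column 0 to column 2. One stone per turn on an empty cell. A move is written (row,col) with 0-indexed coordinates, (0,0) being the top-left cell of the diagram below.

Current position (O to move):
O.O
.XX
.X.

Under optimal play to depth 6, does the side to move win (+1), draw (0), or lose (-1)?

value(O.O/.XX/.X., O) = +1

ply 1, O at O.O/.XX/.X. | (0,1)=+1→OOO/.XX/.X.*; (1,0)=-1→O.O/OXX/.X.; (2,0)=-1→O.O/.XX/OX.; (2,2)=-1→O.O/.XX/.XO
ply 2: OOO/.XX/.X. is terminal -1 (X); from O.O/.XX/.X. depth 6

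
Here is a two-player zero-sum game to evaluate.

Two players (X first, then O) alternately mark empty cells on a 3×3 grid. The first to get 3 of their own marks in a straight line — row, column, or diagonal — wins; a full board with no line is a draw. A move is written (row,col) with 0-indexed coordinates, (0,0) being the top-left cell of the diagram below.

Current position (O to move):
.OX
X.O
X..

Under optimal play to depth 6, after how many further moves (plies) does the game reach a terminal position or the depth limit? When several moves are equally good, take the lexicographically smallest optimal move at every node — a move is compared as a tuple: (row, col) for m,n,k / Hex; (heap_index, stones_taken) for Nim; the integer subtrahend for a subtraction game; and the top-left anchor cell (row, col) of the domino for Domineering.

PV length from [.OX/X.O/X..]: 2 plies

p1 O@[.OX/X.O/X..]: (0,0)[OOX/X.O/X..]-1* (1,1)[.OX/XOO/X..]-1 (2,1)[.OX/X.O/XO.]-1 (2,2)[.OX/X.O/X.O]-1
p2 X@[OOX/X.O/X..]: (1,1)[OOX/XXO/X..]+1* (2,1)[OOX/X.O/XX.]+1 (2,2)[OOX/X.O/X.X]+1
p3 O@[OOX/XXO/X..] terminal -1; root [.OX/X.O/X..] d6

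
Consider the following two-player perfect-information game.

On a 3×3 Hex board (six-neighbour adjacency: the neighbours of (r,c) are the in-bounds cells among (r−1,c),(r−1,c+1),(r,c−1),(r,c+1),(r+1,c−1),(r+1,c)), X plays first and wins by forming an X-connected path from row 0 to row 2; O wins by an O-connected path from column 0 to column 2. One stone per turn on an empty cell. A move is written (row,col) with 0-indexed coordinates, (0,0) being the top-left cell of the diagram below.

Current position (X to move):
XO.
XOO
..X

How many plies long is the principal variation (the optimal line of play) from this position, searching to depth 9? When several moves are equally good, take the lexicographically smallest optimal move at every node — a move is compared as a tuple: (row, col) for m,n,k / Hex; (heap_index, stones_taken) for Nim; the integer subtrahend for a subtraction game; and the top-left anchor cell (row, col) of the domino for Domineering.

p1 X@[XO./XOO/..X]: (0,2)[XOX/XOO/..X]-1 (2,0)[XO./XOO/X.X]+1* (2,1)[XO./XOO/.XX]-1
p2 O@[XO./XOO/X.X] terminal -1; root [XO./XOO/..X] d9

PV length from [XO./XOO/..X]: 1 ply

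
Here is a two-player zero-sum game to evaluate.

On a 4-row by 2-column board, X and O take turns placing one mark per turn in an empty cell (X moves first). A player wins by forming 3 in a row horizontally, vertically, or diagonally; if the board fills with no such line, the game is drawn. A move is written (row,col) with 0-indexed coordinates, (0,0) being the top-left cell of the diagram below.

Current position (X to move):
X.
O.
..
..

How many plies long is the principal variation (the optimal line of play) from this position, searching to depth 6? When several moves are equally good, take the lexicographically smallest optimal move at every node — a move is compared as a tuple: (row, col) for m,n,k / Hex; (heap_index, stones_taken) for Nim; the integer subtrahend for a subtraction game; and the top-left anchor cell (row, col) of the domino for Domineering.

PV length from [X./O./../..]: 6 plies

p1 X@[X./O./../..]: (0,1)[XX/O./../..]+0* (1,1)[X./OX/../..]+0 (2,0)[X./O./X./..]+0 (2,1)[X./O./.X/..]+0 (3,0)[X./O./../X.]+0 (3,1)[X./O./../.X]+0
p2 O@[XX/O./../..]: (1,1)[XX/OO/../..]+0* (2,0)[XX/O./O./..]+0 (2,1)[XX/O./.O/..]+0 (3,0)[XX/O./../O.]+0 (3,1)[XX/O./../.O]+0
p3 X@[XX/OO/../..]: (2,0)[XX/OO/X./..]+0* (2,1)[XX/OO/.X/..]+0 (3,0)[XX/OO/../X.]+0 (3,1)[XX/OO/../.X]+0
p4 O@[XX/OO/X./..]: (2,1)[XX/OO/XO/..]+0* (3,0)[XX/OO/X./O.]+0 (3,1)[XX/OO/X./.O]+0
p5 X@[XX/OO/XO/..]: (3,0)[XX/OO/XO/X.]-1 (3,1)[XX/OO/XO/.X]+0*
p6 O@[XX/OO/XO/.X]: (3,0)[XX/OO/XO/OX]+0*
p7 X@[XX/OO/XO/OX] terminal +0; root [X./O./../..] d6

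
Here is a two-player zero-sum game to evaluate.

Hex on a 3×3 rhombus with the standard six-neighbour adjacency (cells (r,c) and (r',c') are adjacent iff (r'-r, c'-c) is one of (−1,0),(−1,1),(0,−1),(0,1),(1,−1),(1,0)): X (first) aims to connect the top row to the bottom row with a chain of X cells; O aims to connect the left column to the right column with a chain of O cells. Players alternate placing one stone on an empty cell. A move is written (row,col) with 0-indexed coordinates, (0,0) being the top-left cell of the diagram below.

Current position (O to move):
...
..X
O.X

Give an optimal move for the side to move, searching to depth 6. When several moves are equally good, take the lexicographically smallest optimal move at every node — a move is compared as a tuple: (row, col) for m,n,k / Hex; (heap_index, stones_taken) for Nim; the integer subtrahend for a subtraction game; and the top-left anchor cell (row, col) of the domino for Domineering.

p1 O@[.../..X/O.X]: (0,0)[O../..X/O.X]-1 (0,1)[.O./..X/O.X]-1 (0,2)[..O/..X/O.X]+1* (1,0)[.../O.X/O.X]-1 (1,1)[.../.OX/O.X]-1 (2,1)[.../..X/OOX]-1
p2 X@[..O/..X/O.X]: (0,0)[X.O/..X/O.X]-1* (0,1)[.XO/..X/O.X]-1 (1,0)[..O/X.X/O.X]-1 (1,1)[..O/.XX/O.X]-1 (2,1)[..O/..X/OXX]-1
p3 O@[X.O/..X/O.X]: (0,1)[XOO/..X/O.X]+1* (1,0)[X.O/O.X/O.X]+1 (1,1)[X.O/.OX/O.X]+1 (2,1)[X.O/..X/OOX]-1
p4 X@[XOO/..X/O.X]: (1,0)[XOO/X.X/O.X]-1* (1,1)[XOO/.XX/O.X]-1 (2,1)[XOO/..X/OXX]-1
p5 O@[XOO/X.X/O.X]: (1,1)[XOO/XOX/O.X]+1* (2,1)[XOO/X.X/OOX]-1
p6 X@[XOO/XOX/O.X] terminal -1; root [.../..X/O.X] d6

O's best at [.../..X/O.X]: (0,2)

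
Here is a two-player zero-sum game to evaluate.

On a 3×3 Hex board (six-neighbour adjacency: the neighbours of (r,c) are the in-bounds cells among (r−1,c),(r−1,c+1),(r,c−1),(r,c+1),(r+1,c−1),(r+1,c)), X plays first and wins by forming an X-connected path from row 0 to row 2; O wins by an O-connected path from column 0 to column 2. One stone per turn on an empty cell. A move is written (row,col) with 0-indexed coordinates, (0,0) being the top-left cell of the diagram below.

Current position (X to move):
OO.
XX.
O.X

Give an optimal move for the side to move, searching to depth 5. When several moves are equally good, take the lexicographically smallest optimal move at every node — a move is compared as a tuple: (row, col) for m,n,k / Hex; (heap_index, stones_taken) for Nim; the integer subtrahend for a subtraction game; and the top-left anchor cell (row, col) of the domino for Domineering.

X's best at [OO./XX./O.X]: (0,2)

[OO./XX./O.X] X move#1: (0,2):+1/OOX/XX./O.X*, (1,2):-1/OO./XXX/O.X, (2,1):-1/OO./XX./OXX
[OOX/XX./O.X] O move#2: (1,2):-1/OOX/XXO/O.X*, (2,1):-1/OOX/XX./OOX
[OOX/XXO/O.X] X move#3: (2,1):+1/OOX/XXO/OXX*
[OOX/XXO/OXX] end (terminal -1, O#4); searched OO./XX./O.X to 5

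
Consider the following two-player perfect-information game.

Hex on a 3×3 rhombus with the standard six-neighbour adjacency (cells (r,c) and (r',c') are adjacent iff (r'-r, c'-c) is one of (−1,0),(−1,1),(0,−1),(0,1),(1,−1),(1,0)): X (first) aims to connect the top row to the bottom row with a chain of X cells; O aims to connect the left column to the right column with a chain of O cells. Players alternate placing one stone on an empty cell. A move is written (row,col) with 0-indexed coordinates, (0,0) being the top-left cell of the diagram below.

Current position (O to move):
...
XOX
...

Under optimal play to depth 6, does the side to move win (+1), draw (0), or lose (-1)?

ply 1, O at .../XOX/... | (0,0)=-1→O../XOX/...*; (0,1)=-1→.O./XOX/...; (0,2)=-1→..O/XOX/...; (2,0)=-1→.../XOX/O..; (2,1)=-1→.../XOX/.O.; (2,2)=-1→.../XOX/..O
ply 2, X at O../XOX/... | (0,1)=+1→OX./XOX/...*; (0,2)=+1→O.X/XOX/...; (2,0)=+1→O../XOX/X..; (2,1)=-1→O../XOX/.X.; (2,2)=-1→O../XOX/..X
ply 3, O at OX./XOX/... | (0,2)=-1→OXO/XOX/...*; (2,0)=-1→OX./XOX/O..; (2,1)=-1→OX./XOX/.O.; (2,2)=-1→OX./XOX/..O
ply 4, X at OXO/XOX/... | (2,0)=+1→OXO/XOX/X..*; (2,1)=-1→OXO/XOX/.X.; (2,2)=-1→OXO/XOX/..X
ply 5: OXO/XOX/X.. is terminal -1 (O); from .../XOX/... depth 6

value(.../XOX/..., O) = -1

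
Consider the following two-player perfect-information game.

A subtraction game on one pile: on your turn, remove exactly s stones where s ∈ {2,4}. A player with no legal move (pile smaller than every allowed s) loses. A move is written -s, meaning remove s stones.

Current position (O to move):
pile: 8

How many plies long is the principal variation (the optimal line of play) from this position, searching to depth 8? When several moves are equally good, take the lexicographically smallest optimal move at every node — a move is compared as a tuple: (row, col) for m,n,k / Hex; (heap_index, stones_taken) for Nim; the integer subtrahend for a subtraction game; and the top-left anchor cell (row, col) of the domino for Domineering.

PV length from [8]: 3 plies

ply 1, O at 8 | -2=+1→6*; -4=-1→4
ply 2, X at 6 | -2=-1→4*; -4=-1→2
ply 3, O at 4 | -2=-1→2; -4=+1→0*
ply 4: 0 is terminal -1 (X); from 8 depth 8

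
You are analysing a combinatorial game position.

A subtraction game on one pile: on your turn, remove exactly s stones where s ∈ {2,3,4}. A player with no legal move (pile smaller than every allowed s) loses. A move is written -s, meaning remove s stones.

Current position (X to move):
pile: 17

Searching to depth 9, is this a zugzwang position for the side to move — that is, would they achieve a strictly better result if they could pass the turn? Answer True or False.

zugzwang(17, X) = False

ply 1, X at 17 | -2=-1→15; -3=-1→14; -4=+1→13*
ply 2, O at 13 | -2=-1→11*; -3=-1→10; -4=-1→9
ply 3, X at 11 | -2=-1→9; -3=-1→8; -4=+1→7*
ply 4, O at 7 | -2=-1→5*; -3=-1→4; -4=-1→3
ply 5, X at 5 | -2=-1→3; -3=-1→2; -4=+1→1*
ply 6: 1 is terminal -1 (O); from 17 depth 9
if X skipped the turn, O would face:
~ ply 1, O at 17 | -2=-1→15; -3=-1→14; -4=+1→13*
~ ply 2, X at 13 | -2=-1→11*; -3=-1→10; -4=-1→9
~ ply 3, O at 11 | -2=-1→9; -3=-1→8; -4=+1→7*
~ ply 4, X at 7 | -2=-1→5*; -3=-1→4; -4=-1→3
~ ply 5, O at 5 | -2=-1→3; -3=-1→2; -4=+1→1*
~ ply 6: 1 is terminal -1 (X); from 17 depth 9
compare (X): move=+1 vs pass=-1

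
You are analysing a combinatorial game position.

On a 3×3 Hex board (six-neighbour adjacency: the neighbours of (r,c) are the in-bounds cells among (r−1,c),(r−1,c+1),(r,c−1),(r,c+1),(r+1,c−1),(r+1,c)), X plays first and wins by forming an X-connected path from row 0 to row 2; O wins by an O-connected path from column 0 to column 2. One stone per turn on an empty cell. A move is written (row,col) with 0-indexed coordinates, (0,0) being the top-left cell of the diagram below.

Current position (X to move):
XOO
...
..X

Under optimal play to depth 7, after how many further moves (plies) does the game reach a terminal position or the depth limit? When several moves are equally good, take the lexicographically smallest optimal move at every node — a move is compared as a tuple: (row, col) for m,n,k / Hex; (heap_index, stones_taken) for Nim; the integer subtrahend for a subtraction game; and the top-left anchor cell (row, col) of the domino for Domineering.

PV length from [XOO/.../..X]: 3 plies

p1 X@[XOO/.../..X]: (1,0)[XOO/X../..X]+1* (1,1)[XOO/.X./..X]-1 (1,2)[XOO/..X/..X]-1 (2,0)[XOO/.../X.X]-1 (2,1)[XOO/.../.XX]-1
p2 O@[XOO/X../..X]: (1,1)[XOO/XO./..X]-1* (1,2)[XOO/X.O/..X]-1 (2,0)[XOO/X../O.X]-1 (2,1)[XOO/X../.OX]-1
p3 X@[XOO/XO./..X]: (1,2)[XOO/XOX/..X]-1 (2,0)[XOO/XO./X.X]+1* (2,1)[XOO/XO./.XX]-1
p4 O@[XOO/XO./X.X] terminal -1; root [XOO/.../..X] d7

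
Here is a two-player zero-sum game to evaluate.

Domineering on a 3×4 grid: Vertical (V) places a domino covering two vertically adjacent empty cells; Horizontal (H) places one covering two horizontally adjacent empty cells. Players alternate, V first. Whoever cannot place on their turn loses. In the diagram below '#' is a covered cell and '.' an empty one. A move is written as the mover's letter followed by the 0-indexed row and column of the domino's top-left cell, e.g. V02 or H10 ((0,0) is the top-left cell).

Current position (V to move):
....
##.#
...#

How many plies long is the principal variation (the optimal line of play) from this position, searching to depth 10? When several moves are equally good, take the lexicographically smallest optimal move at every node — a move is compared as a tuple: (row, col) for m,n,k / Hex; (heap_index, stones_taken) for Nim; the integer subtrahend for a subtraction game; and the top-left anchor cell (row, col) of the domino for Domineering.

PV length from [..../##.#/...#]: 2 plies

[..../##.#/...#] V move#1: V02:-1/..#./####/...#*, V12:-1/..../####/..##
[..#./####/...#] H move#2: H00:+1/###./####/...#*, H20:+1/..#./####/##.#, H21:+1/..#./####/.###
[###./####/...#] end (terminal -1, V#3); searched ..../##.#/...# to 10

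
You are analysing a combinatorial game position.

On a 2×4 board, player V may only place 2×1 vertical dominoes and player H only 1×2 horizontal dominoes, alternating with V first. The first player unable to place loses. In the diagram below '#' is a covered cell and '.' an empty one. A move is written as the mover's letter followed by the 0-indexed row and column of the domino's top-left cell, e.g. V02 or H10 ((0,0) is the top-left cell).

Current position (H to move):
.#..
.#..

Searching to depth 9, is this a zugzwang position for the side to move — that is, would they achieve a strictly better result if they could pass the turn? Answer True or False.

p1 H@[.#../.#..]: H02[.###/.#..]+1* H12[.#../.###]+1
p2 V@[.###/.#..]: V00[####/##..]-1*
p3 H@[####/##..]: H12[####/####]+1*
p4 V@[####/####] terminal -1; root [.#../.#..] d9
pass branch (V moves first from the same position):
  | p1 V@[.#../.#..]: V00[##../##..]-1 V02[.##./.##.]+1* V03[.#.#/.#.#]+1
  | p2 H@[.##./.##.] terminal -1; root [.#../.#..] d9
H moving scores +1; H passing scores -1

zugzwang(.#../.#.., H) = False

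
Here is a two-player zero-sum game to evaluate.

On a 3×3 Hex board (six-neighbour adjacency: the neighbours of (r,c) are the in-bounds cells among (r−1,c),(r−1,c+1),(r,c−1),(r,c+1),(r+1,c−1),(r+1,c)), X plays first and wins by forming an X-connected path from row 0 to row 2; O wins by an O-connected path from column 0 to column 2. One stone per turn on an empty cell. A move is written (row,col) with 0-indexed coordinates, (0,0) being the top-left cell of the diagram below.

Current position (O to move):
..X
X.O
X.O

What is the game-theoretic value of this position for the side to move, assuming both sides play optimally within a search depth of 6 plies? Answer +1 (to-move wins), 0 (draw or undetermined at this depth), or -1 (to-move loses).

value(..X/X.O/X.O, O) = -1

p1 O@[..X/X.O/X.O]: (0,0)[O.X/X.O/X.O]-1* (0,1)[.OX/X.O/X.O]-1 (1,1)[..X/XOO/X.O]-1 (2,1)[..X/X.O/XOO]-1
p2 X@[O.X/X.O/X.O]: (0,1)[OXX/X.O/X.O]+1* (1,1)[O.X/XXO/X.O]+1 (2,1)[O.X/X.O/XXO]+1
p3 O@[OXX/X.O/X.O] terminal -1; root [..X/X.O/X.O] d6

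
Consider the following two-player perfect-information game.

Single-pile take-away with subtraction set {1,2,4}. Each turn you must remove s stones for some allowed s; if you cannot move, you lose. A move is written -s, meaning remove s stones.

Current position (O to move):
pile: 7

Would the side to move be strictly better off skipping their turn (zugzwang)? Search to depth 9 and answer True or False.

[7] O move#1: -1:+1/6*, -2:-1/5, -4:+1/3
[6] X move#2: -1:-1/5*, -2:-1/4, -4:-1/2
[5] O move#3: -1:-1/4, -2:+1/3*, -4:-1/1
[3] X move#4: -1:-1/2*, -2:-1/1
[2] O move#5: -1:-1/1, -2:+1/0*
[0] end (terminal -1, X#6); searched 7 to 9
suppose O passes — search the same position with X to move:
pass> [7] X move#1: -1:+1/6*, -2:-1/5, -4:+1/3
pass> [6] O move#2: -1:-1/5*, -2:-1/4, -4:-1/2
pass> [5] X move#3: -1:-1/4, -2:+1/3*, -4:-1/1
pass> [3] O move#4: -1:-1/2*, -2:-1/1
pass> [2] X move#5: -1:-1/1, -2:+1/0*
pass> [0] end (terminal -1, O#6); searched 7 to 9
for O: play +1, pass -1

zugzwang(7, O) = False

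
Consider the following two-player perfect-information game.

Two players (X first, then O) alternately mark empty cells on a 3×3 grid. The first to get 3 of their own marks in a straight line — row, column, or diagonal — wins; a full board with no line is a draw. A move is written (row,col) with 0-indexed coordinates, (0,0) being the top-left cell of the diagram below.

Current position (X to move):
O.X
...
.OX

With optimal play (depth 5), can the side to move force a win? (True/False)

X winning at [O.X/.../.OX]: True

ply 1, X at O.X/.../.OX | (0,1)=+0→OXX/.../.OX; (1,0)=+0→O.X/X../.OX; (1,1)=+1→O.X/.X./.OX*; (1,2)=+1→O.X/..X/.OX; (2,0)=+1→O.X/.../XOX
ply 2, O at O.X/.X./.OX | (0,1)=-1→OOX/.X./.OX*; (1,0)=-1→O.X/OX./.OX; (1,2)=-1→O.X/.XO/.OX; (2,0)=-1→O.X/.X./OOX
ply 3, X at OOX/.X./.OX | (1,0)=+1→OOX/XX./.OX*; (1,2)=+1→OOX/.XX/.OX; (2,0)=+1→OOX/.X./XOX
ply 4, O at OOX/XX./.OX | (1,2)=-1→OOX/XXO/.OX*; (2,0)=-1→OOX/XX./OOX
ply 5, X at OOX/XXO/.OX | (2,0)=+1→OOX/XXO/XOX*
ply 6: OOX/XXO/XOX is terminal -1 (O); from O.X/.../.OX depth 5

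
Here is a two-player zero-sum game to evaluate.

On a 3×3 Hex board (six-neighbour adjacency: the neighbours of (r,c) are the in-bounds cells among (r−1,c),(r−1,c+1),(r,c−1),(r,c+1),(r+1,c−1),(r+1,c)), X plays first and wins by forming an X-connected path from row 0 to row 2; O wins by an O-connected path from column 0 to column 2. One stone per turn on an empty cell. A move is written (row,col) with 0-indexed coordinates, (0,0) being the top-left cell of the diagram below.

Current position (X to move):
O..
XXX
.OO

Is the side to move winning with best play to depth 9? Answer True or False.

p1 X@[O../XXX/.OO]: (0,1)[OX./XXX/.OO]-1 (0,2)[O.X/XXX/.OO]-1 (2,0)[O../XXX/XOO]+1*
p2 O@[O../XXX/XOO]: (0,1)[OO./XXX/XOO]-1* (0,2)[O.O/XXX/XOO]-1
p3 X@[OO./XXX/XOO]: (0,2)[OOX/XXX/XOO]+1*
p4 O@[OOX/XXX/XOO] terminal -1; root [O../XXX/.OO] d9

X winning at [O../XXX/.OO]: True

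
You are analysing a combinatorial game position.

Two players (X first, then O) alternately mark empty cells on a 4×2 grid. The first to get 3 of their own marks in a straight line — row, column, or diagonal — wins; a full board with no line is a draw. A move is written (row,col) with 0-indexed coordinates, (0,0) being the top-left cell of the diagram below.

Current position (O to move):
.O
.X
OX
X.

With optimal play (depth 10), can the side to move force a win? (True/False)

O winning at [.O/.X/OX/X.]: False

[.O/.X/OX/X.] O move#1: (0,0):-1/OO/.X/OX/X., (1,0):-1/.O/OX/OX/X., (3,1):+0/.O/.X/OX/XO*
[.O/.X/OX/XO] X move#2: (0,0):+0/XO/.X/OX/XO*, (1,0):+0/.O/XX/OX/XO
[XO/.X/OX/XO] O move#3: (1,0):+0/XO/OX/OX/XO*
[XO/OX/OX/XO] end (terminal +0, X#4); searched .O/.X/OX/X. to 10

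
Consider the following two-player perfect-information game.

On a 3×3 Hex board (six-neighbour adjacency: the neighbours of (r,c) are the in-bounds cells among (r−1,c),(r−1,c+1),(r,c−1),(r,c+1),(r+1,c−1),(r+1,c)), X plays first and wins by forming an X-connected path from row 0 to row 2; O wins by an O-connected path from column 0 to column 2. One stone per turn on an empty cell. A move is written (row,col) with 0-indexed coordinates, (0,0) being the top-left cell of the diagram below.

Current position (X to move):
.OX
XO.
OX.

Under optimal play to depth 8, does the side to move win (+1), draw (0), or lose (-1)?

ply 1, X at .OX/XO./OX. | (0,0)=-1→XOX/XO./OX.; (1,2)=+1→.OX/XOX/OX.*; (2,2)=-1→.OX/XO./OXX
ply 2: .OX/XOX/OX. is terminal -1 (O); from .OX/XO./OX. depth 8

value(.OX/XO./OX., X) = +1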